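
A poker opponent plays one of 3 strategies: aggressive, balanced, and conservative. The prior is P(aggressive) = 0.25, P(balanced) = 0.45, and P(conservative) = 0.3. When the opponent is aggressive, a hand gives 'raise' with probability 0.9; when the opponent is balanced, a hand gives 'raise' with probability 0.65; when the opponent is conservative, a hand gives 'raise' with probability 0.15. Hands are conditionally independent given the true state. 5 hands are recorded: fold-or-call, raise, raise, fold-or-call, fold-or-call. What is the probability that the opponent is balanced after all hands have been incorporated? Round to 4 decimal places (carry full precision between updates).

After 'fold-or-call': normaliser = 0.1·0.2500 + 0.35·0.4500 + 0.85·0.3000; P(aggressive) ≈ 0.0571, P(balanced) ≈ 0.3600, P(conservative) ≈ 0.5829
After 'raise': normaliser = 0.9·0.0571 + 0.65·0.3600 + 0.15·0.5829; P(aggressive) ≈ 0.1379, P(balanced) ≈ 0.6276, P(conservative) ≈ 0.2345
After 'raise': normaliser = 0.9·0.1379 + 0.65·0.6276 + 0.15·0.2345; P(aggressive) ≈ 0.2188, P(balanced) ≈ 0.7191, P(conservative) ≈ 0.0620
After 'fold-or-call': normaliser = 0.1·0.2188 + 0.35·0.7191 + 0.85·0.0620; P(aggressive) ≈ 0.0671, P(balanced) ≈ 0.7714, P(conservative) ≈ 0.1615
After 'fold-or-call': normaliser = 0.1·0.0671 + 0.35·0.7714 + 0.85·0.1615; P(aggressive) ≈ 0.0162, P(balanced) ≈ 0.6522, P(conservative) ≈ 0.3316

0.6522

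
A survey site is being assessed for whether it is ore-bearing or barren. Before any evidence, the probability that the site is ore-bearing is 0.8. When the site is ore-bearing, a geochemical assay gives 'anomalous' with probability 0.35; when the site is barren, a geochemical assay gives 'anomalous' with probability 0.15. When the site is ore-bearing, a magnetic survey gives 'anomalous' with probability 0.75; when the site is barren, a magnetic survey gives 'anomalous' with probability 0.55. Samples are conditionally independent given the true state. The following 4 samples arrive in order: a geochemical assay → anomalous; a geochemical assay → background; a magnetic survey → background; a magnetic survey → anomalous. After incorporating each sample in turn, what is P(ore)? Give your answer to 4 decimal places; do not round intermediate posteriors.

After a geochemical assay='anomalous': P(ore) = 0.35·0.8000 / (0.35·0.8000 + 0.15·0.2000) ≈ 0.9032
After a geochemical assay='background': P(ore) = 0.65·0.9032 / (0.65·0.9032 + 0.85·0.0968) ≈ 0.8771
After a magnetic survey='background': P(ore) = 0.25·0.8771 / (0.25·0.8771 + 0.45·0.1229) ≈ 0.7986
After a magnetic survey='anomalous': P(ore) = 0.75·0.7986 / (0.75·0.7986 + 0.55·0.2014) ≈ 0.8439

0.8439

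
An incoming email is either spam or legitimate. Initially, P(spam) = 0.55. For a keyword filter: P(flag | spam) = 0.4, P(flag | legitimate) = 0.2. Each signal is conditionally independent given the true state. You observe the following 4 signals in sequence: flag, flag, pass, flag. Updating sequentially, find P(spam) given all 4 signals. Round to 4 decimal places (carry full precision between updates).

0.8800

After 'flag': P(spam) = 0.4·0.5500 / (0.4·0.5500 + 0.2·0.4500) ≈ 0.7097
After 'flag': P(spam) = 0.4·0.7097 / (0.4·0.7097 + 0.2·0.2903) ≈ 0.8302
After 'pass': P(spam) = 0.6·0.8302 / (0.6·0.8302 + 0.8·0.1698) ≈ 0.7857
After 'flag': P(spam) = 0.4·0.7857 / (0.4·0.7857 + 0.2·0.2143) ≈ 0.8800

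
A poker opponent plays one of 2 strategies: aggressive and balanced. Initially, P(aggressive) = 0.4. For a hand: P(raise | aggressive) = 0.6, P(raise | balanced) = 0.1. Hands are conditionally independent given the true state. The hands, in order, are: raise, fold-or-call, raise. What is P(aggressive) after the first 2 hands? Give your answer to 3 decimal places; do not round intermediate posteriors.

0.640

After 'raise': P(aggressive) = 0.6·0.4000 / (0.6·0.4000 + 0.1·0.6000) ≈ 0.8000
After 'fold-or-call': P(aggressive) = 0.4·0.8000 / (0.4·0.8000 + 0.9·0.2000) ≈ 0.6400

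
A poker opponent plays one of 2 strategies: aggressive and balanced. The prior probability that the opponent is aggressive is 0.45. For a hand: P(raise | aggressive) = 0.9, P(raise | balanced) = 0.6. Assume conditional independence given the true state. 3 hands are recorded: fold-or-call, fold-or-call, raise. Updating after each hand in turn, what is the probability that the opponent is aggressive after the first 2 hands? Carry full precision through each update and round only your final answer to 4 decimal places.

0.0486

After 'fold-or-call': P(aggressive) = 0.1·0.4500 / (0.1·0.4500 + 0.4·0.5500) ≈ 0.1698
After 'fold-or-call': P(aggressive) = 0.1·0.1698 / (0.1·0.1698 + 0.4·0.8302) ≈ 0.0486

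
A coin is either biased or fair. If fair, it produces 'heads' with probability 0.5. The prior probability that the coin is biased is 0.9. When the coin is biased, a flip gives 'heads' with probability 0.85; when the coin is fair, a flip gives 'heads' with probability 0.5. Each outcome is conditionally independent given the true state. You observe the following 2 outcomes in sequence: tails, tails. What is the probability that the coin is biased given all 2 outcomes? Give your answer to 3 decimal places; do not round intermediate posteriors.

After 'tails': P(biased) = 0.15·0.9000 / (0.15·0.9000 + 0.5·0.1000) ≈ 0.7297
After 'tails': P(biased) = 0.15·0.7297 / (0.15·0.7297 + 0.5·0.2703) ≈ 0.4475

0.448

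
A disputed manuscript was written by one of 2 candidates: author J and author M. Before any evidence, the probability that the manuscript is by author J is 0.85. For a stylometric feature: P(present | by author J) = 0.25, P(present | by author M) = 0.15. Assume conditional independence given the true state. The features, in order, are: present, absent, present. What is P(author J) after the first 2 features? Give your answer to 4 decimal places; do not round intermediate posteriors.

0.8929

Each posterior becomes the prior for the next update.
After 'present': P(author J) = 0.25·0.8500 / (0.25·0.8500 + 0.15·0.1500) ≈ 0.9043
After 'absent': P(author J) = 0.75·0.9043 / (0.75·0.9043 + 0.85·0.0957) ≈ 0.8929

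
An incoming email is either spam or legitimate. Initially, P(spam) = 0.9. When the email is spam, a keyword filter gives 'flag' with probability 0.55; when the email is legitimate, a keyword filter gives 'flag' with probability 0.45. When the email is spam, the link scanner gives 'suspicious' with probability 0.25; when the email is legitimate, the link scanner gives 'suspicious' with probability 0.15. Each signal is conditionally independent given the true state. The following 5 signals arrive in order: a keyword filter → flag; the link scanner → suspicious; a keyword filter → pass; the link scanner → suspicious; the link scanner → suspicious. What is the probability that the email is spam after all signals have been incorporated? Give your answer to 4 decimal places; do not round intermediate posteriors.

0.9766

Each posterior becomes the prior for the next update.
After a keyword filter='flag': P(spam) = 0.55·0.9000 / (0.55·0.9000 + 0.45·0.1000) ≈ 0.9167
After the link scanner='suspicious': P(spam) = 0.25·0.9167 / (0.25·0.9167 + 0.15·0.0833) ≈ 0.9483
After a keyword filter='pass': P(spam) = 0.45·0.9483 / (0.45·0.9483 + 0.55·0.0517) ≈ 0.9375
After the link scanner='suspicious': P(spam) = 0.25·0.9375 / (0.25·0.9375 + 0.15·0.0625) ≈ 0.9615
After the link scanner='suspicious': P(spam) = 0.25·0.9615 / (0.25·0.9615 + 0.15·0.0385) ≈ 0.9766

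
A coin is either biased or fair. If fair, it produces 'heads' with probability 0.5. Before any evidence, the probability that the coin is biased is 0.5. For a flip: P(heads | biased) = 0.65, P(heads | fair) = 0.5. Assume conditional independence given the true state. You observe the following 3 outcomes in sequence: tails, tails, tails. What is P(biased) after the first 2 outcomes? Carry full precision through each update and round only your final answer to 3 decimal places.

0.329

After 'tails': P(biased) = 0.35·0.5000 / (0.35·0.5000 + 0.5·0.5000) ≈ 0.4118
After 'tails': P(biased) = 0.35·0.4118 / (0.35·0.4118 + 0.5·0.5882) ≈ 0.3289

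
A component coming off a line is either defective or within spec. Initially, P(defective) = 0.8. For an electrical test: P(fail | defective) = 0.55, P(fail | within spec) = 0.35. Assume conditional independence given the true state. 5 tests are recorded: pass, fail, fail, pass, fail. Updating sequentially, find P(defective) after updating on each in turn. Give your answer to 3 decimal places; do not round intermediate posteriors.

Each posterior becomes the prior for the next update.
After 'pass': P(defective) = 0.45·0.8000 / (0.45·0.8000 + 0.65·0.2000) ≈ 0.7347
After 'fail': P(defective) = 0.55·0.7347 / (0.55·0.7347 + 0.35·0.2653) ≈ 0.8131
After 'fail': P(defective) = 0.55·0.8131 / (0.55·0.8131 + 0.35·0.1869) ≈ 0.8724
After 'pass': P(defective) = 0.45·0.8724 / (0.45·0.8724 + 0.65·0.1276) ≈ 0.8256
After 'fail': P(defective) = 0.55·0.8256 / (0.55·0.8256 + 0.35·0.1744) ≈ 0.8815

0.882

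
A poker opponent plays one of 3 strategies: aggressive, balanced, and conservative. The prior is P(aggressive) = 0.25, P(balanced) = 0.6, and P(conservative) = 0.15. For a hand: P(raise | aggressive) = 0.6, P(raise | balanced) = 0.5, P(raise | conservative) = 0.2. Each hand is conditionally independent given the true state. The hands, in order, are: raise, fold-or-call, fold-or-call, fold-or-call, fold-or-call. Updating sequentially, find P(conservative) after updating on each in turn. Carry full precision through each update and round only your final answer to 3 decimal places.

After 'raise': normaliser = 0.6·0.2500 + 0.5·0.6000 + 0.2·0.1500; P(aggressive) ≈ 0.3125, P(balanced) ≈ 0.6250, P(conservative) ≈ 0.0625
After 'fold-or-call': normaliser = 0.4·0.3125 + 0.5·0.6250 + 0.8·0.0625; P(aggressive) ≈ 0.2564, P(balanced) ≈ 0.6410, P(conservative) ≈ 0.1026
After 'fold-or-call': normaliser = 0.4·0.2564 + 0.5·0.6410 + 0.8·0.1026; P(aggressive) ≈ 0.2030, P(balanced) ≈ 0.6345, P(conservative) ≈ 0.1624
After 'fold-or-call': normaliser = 0.4·0.2030 + 0.5·0.6345 + 0.8·0.1624; P(aggressive) ≈ 0.1537, P(balanced) ≈ 0.6004, P(conservative) ≈ 0.2459
After 'fold-or-call': normaliser = 0.4·0.1537 + 0.5·0.6004 + 0.8·0.2459; P(aggressive) ≈ 0.1101, P(balanced) ≈ 0.5376, P(conservative) ≈ 0.3523

0.352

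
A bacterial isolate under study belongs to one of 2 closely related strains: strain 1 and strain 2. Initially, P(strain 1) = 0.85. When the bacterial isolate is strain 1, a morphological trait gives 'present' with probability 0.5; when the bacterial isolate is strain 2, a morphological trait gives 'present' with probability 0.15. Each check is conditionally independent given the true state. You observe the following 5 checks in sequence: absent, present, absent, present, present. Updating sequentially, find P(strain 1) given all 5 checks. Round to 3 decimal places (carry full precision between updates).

After 'absent': P(strain 1) = 0.5·0.8500 / (0.5·0.8500 + 0.85·0.1500) ≈ 0.7692
After 'present': P(strain 1) = 0.5·0.7692 / (0.5·0.7692 + 0.15·0.2308) ≈ 0.9174
After 'absent': P(strain 1) = 0.5·0.9174 / (0.5·0.9174 + 0.85·0.0826) ≈ 0.8673
After 'present': P(strain 1) = 0.5·0.8673 / (0.5·0.8673 + 0.15·0.1327) ≈ 0.9561
After 'present': P(strain 1) = 0.5·0.9561 / (0.5·0.9561 + 0.15·0.0439) ≈ 0.9864

0.986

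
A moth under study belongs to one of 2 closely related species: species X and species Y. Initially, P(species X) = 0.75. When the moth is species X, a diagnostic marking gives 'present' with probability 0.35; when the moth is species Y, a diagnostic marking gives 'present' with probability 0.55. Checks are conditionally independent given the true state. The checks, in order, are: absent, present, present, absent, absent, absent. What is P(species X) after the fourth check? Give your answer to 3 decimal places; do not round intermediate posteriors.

Each posterior becomes the prior for the next update.
After 'absent': P(species X) = 0.65·0.7500 / (0.65·0.7500 + 0.45·0.2500) ≈ 0.8125
After 'present': P(species X) = 0.35·0.8125 / (0.35·0.8125 + 0.55·0.1875) ≈ 0.7339
After 'present': P(species X) = 0.35·0.7339 / (0.35·0.7339 + 0.55·0.2661) ≈ 0.6370
After 'absent': P(species X) = 0.65·0.6370 / (0.65·0.6370 + 0.45·0.3630) ≈ 0.7171

0.717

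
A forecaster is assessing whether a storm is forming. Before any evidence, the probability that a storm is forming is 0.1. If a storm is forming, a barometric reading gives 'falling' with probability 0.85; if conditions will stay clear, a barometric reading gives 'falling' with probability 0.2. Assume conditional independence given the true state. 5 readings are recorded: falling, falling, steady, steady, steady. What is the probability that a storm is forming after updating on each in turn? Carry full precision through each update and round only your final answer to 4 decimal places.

0.0131

Each posterior becomes the prior for the next update.
After 'falling': P(storm) = 0.85·0.1000 / (0.85·0.1000 + 0.2·0.9000) ≈ 0.3208
After 'falling': P(storm) = 0.85·0.3208 / (0.85·0.3208 + 0.2·0.6792) ≈ 0.6674
After 'steady': P(storm) = 0.15·0.6674 / (0.15·0.6674 + 0.8·0.3326) ≈ 0.2734
After 'steady': P(storm) = 0.15·0.2734 / (0.15·0.2734 + 0.8·0.7266) ≈ 0.0659
After 'steady': P(storm) = 0.15·0.0659 / (0.15·0.0659 + 0.8·0.9341) ≈ 0.0131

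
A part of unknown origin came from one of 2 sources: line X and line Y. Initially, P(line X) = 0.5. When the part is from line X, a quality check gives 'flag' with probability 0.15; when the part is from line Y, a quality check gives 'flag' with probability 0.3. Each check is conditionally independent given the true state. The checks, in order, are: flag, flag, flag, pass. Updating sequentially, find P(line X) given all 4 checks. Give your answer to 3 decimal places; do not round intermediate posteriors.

After 'flag': P(line X) = 0.15·0.5000 / (0.15·0.5000 + 0.3·0.5000) ≈ 0.3333
After 'flag': P(line X) = 0.15·0.3333 / (0.15·0.3333 + 0.3·0.6667) ≈ 0.2000
After 'flag': P(line X) = 0.15·0.2000 / (0.15·0.2000 + 0.3·0.8000) ≈ 0.1111
After 'pass': P(line X) = 0.85·0.1111 / (0.85·0.1111 + 0.7·0.8889) ≈ 0.1318

0.132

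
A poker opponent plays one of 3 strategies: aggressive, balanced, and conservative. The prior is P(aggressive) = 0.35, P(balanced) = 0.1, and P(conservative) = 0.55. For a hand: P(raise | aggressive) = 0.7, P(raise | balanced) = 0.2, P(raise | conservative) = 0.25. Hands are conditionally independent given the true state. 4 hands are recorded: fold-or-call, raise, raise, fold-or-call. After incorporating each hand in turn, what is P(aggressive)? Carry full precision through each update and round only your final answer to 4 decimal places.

0.4135

Apply Bayes' rule sequentially, carrying P(aggressive) forward.
After 'fold-or-call': normaliser = 0.3·0.3500 + 0.8·0.1000 + 0.75·0.5500; P(aggressive) ≈ 0.1757, P(balanced) ≈ 0.1339, P(conservative) ≈ 0.6904
After 'raise': normaliser = 0.7·0.1757 + 0.2·0.1339 + 0.25·0.6904; P(aggressive) ≈ 0.3816, P(balanced) ≈ 0.0831, P(conservative) ≈ 0.5354
After 'raise': normaliser = 0.7·0.3816 + 0.2·0.0831 + 0.25·0.5354; P(aggressive) ≈ 0.6397, P(balanced) ≈ 0.0398, P(conservative) ≈ 0.3205
After 'fold-or-call': normaliser = 0.3·0.6397 + 0.8·0.0398 + 0.75·0.3205; P(aggressive) ≈ 0.4135, P(balanced) ≈ 0.0686, P(conservative) ≈ 0.5180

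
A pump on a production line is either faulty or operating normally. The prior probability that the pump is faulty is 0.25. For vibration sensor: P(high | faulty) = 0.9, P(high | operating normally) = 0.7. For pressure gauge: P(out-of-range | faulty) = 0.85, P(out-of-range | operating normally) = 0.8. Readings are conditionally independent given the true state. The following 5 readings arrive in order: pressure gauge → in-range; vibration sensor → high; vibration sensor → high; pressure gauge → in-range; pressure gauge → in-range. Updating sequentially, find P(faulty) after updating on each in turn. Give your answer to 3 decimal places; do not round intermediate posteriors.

Apply Bayes' rule sequentially, carrying P(faulty) forward.
After pressure gauge='in-range': P(faulty) = 0.15·0.2500 / (0.15·0.2500 + 0.2·0.7500) ≈ 0.2000
After vibration sensor='high': P(faulty) = 0.9·0.2000 / (0.9·0.2000 + 0.7·0.8000) ≈ 0.2432
After vibration sensor='high': P(faulty) = 0.9·0.2432 / (0.9·0.2432 + 0.7·0.7568) ≈ 0.2924
After pressure gauge='in-range': P(faulty) = 0.15·0.2924 / (0.15·0.2924 + 0.2·0.7076) ≈ 0.2366
After pressure gauge='in-range': P(faulty) = 0.15·0.2366 / (0.15·0.2366 + 0.2·0.7634) ≈ 0.1886

0.189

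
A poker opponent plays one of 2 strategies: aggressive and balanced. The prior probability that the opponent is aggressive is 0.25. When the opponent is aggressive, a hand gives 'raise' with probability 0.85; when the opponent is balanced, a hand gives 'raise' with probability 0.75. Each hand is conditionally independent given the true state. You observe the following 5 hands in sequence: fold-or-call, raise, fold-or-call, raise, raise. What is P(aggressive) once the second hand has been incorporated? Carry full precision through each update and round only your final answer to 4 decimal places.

0.1848

After 'fold-or-call': P(aggressive) = 0.15·0.2500 / (0.15·0.2500 + 0.25·0.7500) ≈ 0.1667
After 'raise': P(aggressive) = 0.85·0.1667 / (0.85·0.1667 + 0.75·0.8333) ≈ 0.1848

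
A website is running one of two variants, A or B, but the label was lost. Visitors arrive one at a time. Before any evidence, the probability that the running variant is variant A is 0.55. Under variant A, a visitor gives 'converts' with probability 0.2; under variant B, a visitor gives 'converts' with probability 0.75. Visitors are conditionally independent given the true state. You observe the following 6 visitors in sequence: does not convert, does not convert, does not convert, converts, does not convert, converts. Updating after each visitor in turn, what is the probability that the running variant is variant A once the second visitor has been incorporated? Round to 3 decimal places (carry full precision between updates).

Apply Bayes' rule sequentially, carrying P(A) forward.
After 'does not convert': P(A) = 0.8·0.5500 / (0.8·0.5500 + 0.25·0.4500) ≈ 0.7964
After 'does not convert': P(A) = 0.8·0.7964 / (0.8·0.7964 + 0.25·0.2036) ≈ 0.9260

0.926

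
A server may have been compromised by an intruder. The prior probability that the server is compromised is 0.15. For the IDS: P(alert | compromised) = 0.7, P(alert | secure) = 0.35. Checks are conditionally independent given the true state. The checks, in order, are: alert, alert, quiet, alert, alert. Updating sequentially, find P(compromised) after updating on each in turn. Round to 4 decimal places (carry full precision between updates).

Each posterior becomes the prior for the next update.
After 'alert': P(compromised) = 0.7·0.1500 / (0.7·0.1500 + 0.35·0.8500) ≈ 0.2609
After 'alert': P(compromised) = 0.7·0.2609 / (0.7·0.2609 + 0.35·0.7391) ≈ 0.4138
After 'quiet': P(compromised) = 0.3·0.4138 / (0.3·0.4138 + 0.65·0.5862) ≈ 0.2457
After 'alert': P(compromised) = 0.7·0.2457 / (0.7·0.2457 + 0.35·0.7543) ≈ 0.3945
After 'alert': P(compromised) = 0.7·0.3945 / (0.7·0.3945 + 0.35·0.6055) ≈ 0.5658

0.5658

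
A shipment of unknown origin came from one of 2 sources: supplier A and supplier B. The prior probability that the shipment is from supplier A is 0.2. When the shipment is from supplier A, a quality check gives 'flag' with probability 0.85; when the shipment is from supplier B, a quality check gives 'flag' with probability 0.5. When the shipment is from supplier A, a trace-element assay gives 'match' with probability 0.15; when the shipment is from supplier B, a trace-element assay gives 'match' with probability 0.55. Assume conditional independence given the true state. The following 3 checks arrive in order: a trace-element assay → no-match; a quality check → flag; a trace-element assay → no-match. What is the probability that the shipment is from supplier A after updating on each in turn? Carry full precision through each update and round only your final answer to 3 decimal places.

After a trace-element assay='no-match': P(supplier A) = 0.85·0.2000 / (0.85·0.2000 + 0.45·0.8000) ≈ 0.3208
After a quality check='flag': P(supplier A) = 0.85·0.3208 / (0.85·0.3208 + 0.5·0.6792) ≈ 0.4453
After a trace-element assay='no-match': P(supplier A) = 0.85·0.4453 / (0.85·0.4453 + 0.45·0.5547) ≈ 0.6026

0.603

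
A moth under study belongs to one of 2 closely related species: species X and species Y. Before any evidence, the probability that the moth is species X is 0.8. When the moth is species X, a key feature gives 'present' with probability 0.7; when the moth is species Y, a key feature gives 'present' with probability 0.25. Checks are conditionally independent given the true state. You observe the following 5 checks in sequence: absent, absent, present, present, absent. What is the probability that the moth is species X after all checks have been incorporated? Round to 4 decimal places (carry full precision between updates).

0.6674

Each posterior becomes the prior for the next update.
After 'absent': P(species X) = 0.3·0.8000 / (0.3·0.8000 + 0.75·0.2000) ≈ 0.6154
After 'absent': P(species X) = 0.3·0.6154 / (0.3·0.6154 + 0.75·0.3846) ≈ 0.3902
After 'present': P(species X) = 0.7·0.3902 / (0.7·0.3902 + 0.25·0.6098) ≈ 0.6418
After 'present': P(species X) = 0.7·0.6418 / (0.7·0.6418 + 0.25·0.3582) ≈ 0.8338
After 'absent': P(species X) = 0.3·0.8338 / (0.3·0.8338 + 0.75·0.1662) ≈ 0.6674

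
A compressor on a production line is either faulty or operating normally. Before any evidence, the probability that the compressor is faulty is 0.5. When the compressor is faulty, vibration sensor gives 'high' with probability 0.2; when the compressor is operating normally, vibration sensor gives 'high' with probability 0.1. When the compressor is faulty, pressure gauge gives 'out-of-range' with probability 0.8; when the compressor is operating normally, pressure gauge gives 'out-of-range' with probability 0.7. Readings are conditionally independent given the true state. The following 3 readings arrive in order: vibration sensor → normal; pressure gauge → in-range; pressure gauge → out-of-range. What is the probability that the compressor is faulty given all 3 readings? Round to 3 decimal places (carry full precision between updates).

0.404

After vibration sensor='normal': P(faulty) = 0.8·0.5000 / (0.8·0.5000 + 0.9·0.5000) ≈ 0.4706
After pressure gauge='in-range': P(faulty) = 0.2·0.4706 / (0.2·0.4706 + 0.3·0.5294) ≈ 0.3721
After pressure gauge='out-of-range': P(faulty) = 0.8·0.3721 / (0.8·0.3721 + 0.7·0.6279) ≈ 0.4038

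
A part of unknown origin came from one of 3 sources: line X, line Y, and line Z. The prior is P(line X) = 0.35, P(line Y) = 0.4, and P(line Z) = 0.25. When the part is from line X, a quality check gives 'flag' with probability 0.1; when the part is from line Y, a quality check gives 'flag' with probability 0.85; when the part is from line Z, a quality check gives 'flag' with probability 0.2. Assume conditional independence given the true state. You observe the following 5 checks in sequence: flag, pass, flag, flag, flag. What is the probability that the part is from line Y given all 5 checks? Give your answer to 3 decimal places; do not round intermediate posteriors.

0.989

After 'flag': normaliser = 0.1·0.3500 + 0.85·0.4000 + 0.2·0.2500; P(line X) ≈ 0.0824, P(line Y) ≈ 0.8000, P(line Z) ≈ 0.1176
After 'pass': normaliser = 0.9·0.0824 + 0.15·0.8000 + 0.8·0.1176; P(line X) ≈ 0.2571, P(line Y) ≈ 0.4163, P(line Z) ≈ 0.3265
After 'flag': normaliser = 0.1·0.2571 + 0.85·0.4163 + 0.2·0.3265; P(line X) ≈ 0.0578, P(line Y) ≈ 0.7954, P(line Z) ≈ 0.1468
After 'flag': normaliser = 0.1·0.0578 + 0.85·0.7954 + 0.2·0.1468; P(line X) ≈ 0.0081, P(line Y) ≈ 0.9506, P(line Z) ≈ 0.0413
After 'flag': normaliser = 0.1·0.0081 + 0.85·0.9506 + 0.2·0.0413; P(line X) ≈ 0.0010, P(line Y) ≈ 0.9889, P(line Z) ≈ 0.0101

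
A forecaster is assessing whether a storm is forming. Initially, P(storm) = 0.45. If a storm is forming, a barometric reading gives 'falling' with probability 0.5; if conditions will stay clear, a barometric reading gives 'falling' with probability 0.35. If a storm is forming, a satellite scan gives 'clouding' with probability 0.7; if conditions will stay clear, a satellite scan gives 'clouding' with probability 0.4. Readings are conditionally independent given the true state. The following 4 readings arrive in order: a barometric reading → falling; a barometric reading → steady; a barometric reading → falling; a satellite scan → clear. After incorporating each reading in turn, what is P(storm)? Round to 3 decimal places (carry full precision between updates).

After a barometric reading='falling': P(storm) = 0.5·0.4500 / (0.5·0.4500 + 0.35·0.5500) ≈ 0.5389
After a barometric reading='steady': P(storm) = 0.5·0.5389 / (0.5·0.5389 + 0.65·0.4611) ≈ 0.4734
After a barometric reading='falling': P(storm) = 0.5·0.4734 / (0.5·0.4734 + 0.35·0.5266) ≈ 0.5623
After a satellite scan='clear': P(storm) = 0.3·0.5623 / (0.3·0.5623 + 0.6·0.4377) ≈ 0.3911

0.391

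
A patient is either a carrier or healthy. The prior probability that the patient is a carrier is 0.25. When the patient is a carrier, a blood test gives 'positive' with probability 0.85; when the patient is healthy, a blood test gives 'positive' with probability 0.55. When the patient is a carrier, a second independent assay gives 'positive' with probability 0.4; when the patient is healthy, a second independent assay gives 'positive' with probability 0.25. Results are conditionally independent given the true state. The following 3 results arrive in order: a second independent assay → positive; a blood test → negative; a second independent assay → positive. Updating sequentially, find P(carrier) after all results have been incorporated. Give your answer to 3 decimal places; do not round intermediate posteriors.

0.221

Each posterior becomes the prior for the next update.
After a second independent assay='positive': P(carrier) = 0.4·0.2500 / (0.4·0.2500 + 0.25·0.7500) ≈ 0.3478
After a blood test='negative': P(carrier) = 0.15·0.3478 / (0.15·0.3478 + 0.45·0.6522) ≈ 0.1509
After a second independent assay='positive': P(carrier) = 0.4·0.1509 / (0.4·0.1509 + 0.25·0.8491) ≈ 0.2215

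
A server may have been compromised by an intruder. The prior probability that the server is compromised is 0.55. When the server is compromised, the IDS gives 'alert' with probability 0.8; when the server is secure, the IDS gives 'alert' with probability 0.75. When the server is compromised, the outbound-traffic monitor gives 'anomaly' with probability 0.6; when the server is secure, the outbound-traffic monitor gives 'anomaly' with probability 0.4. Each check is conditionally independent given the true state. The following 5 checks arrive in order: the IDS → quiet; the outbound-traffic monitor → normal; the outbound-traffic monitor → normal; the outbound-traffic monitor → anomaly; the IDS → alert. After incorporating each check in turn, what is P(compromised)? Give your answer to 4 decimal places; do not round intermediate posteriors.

After the IDS='quiet': P(compromised) = 0.2·0.5500 / (0.2·0.5500 + 0.25·0.4500) ≈ 0.4944
After the outbound-traffic monitor='normal': P(compromised) = 0.4·0.4944 / (0.4·0.4944 + 0.6·0.5056) ≈ 0.3946
After the outbound-traffic monitor='normal': P(compromised) = 0.4·0.3946 / (0.4·0.3946 + 0.6·0.6054) ≈ 0.3029
After the outbound-traffic monitor='anomaly': P(compromised) = 0.6·0.3029 / (0.6·0.3029 + 0.4·0.6971) ≈ 0.3946
After the IDS='alert': P(compromised) = 0.8·0.3946 / (0.8·0.3946 + 0.75·0.6054) ≈ 0.4101

0.4101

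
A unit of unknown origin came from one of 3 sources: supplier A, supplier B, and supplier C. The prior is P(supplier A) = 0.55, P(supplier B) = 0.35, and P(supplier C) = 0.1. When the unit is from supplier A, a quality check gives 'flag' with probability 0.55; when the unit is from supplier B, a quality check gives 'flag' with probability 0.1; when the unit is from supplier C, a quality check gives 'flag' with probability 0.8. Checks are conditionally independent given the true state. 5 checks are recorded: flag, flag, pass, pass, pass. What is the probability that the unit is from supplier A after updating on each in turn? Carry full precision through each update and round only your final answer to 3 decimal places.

0.832

After 'flag': normaliser = 0.55·0.5500 + 0.1·0.3500 + 0.8·0.1000; P(supplier A) ≈ 0.7246, P(supplier B) ≈ 0.0838, P(supplier C) ≈ 0.1916
After 'flag': normaliser = 0.55·0.7246 + 0.1·0.0838 + 0.8·0.1916; P(supplier A) ≈ 0.7114, P(supplier B) ≈ 0.0150, P(supplier C) ≈ 0.2737
After 'pass': normaliser = 0.45·0.7114 + 0.9·0.0150 + 0.2·0.2737; P(supplier A) ≈ 0.8244, P(supplier B) ≈ 0.0347, P(supplier C) ≈ 0.1409
After 'pass': normaliser = 0.45·0.8244 + 0.9·0.0347 + 0.2·0.1409; P(supplier A) ≈ 0.8620, P(supplier B) ≈ 0.0725, P(supplier C) ≈ 0.0655
After 'pass': normaliser = 0.45·0.8620 + 0.9·0.0725 + 0.2·0.0655; P(supplier A) ≈ 0.8319, P(supplier B) ≈ 0.1400, P(supplier C) ≈ 0.0281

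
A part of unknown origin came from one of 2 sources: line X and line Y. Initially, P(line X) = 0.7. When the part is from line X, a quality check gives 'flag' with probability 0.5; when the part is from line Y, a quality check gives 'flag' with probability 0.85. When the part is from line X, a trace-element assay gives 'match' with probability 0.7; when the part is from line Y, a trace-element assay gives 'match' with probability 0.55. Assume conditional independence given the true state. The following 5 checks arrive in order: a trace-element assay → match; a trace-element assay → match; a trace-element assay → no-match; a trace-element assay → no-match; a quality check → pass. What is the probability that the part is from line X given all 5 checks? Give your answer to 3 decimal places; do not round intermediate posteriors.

After a trace-element assay='match': P(line X) = 0.7·0.7000 / (0.7·0.7000 + 0.55·0.3000) ≈ 0.7481
After a trace-element assay='match': P(line X) = 0.7·0.7481 / (0.7·0.7481 + 0.55·0.2519) ≈ 0.7908
After a trace-element assay='no-match': P(line X) = 0.3·0.7908 / (0.3·0.7908 + 0.45·0.2092) ≈ 0.7159
After a trace-element assay='no-match': P(line X) = 0.3·0.7159 / (0.3·0.7159 + 0.45·0.2841) ≈ 0.6268
After a quality check='pass': P(line X) = 0.5·0.6268 / (0.5·0.6268 + 0.15·0.3732) ≈ 0.8485

0.848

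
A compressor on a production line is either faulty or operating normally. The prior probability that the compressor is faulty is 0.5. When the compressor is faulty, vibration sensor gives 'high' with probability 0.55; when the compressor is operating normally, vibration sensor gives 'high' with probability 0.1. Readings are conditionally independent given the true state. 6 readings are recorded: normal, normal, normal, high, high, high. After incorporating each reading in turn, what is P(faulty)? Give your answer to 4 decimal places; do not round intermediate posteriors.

0.9541

After 'normal': P(faulty) = 0.45·0.5000 / (0.45·0.5000 + 0.9·0.5000) ≈ 0.3333
After 'normal': P(faulty) = 0.45·0.3333 / (0.45·0.3333 + 0.9·0.6667) ≈ 0.2000
After 'normal': P(faulty) = 0.45·0.2000 / (0.45·0.2000 + 0.9·0.8000) ≈ 0.1111
After 'high': P(faulty) = 0.55·0.1111 / (0.55·0.1111 + 0.1·0.8889) ≈ 0.4074
After 'high': P(faulty) = 0.55·0.4074 / (0.55·0.4074 + 0.1·0.5926) ≈ 0.7908
After 'high': P(faulty) = 0.55·0.7908 / (0.55·0.7908 + 0.1·0.2092) ≈ 0.9541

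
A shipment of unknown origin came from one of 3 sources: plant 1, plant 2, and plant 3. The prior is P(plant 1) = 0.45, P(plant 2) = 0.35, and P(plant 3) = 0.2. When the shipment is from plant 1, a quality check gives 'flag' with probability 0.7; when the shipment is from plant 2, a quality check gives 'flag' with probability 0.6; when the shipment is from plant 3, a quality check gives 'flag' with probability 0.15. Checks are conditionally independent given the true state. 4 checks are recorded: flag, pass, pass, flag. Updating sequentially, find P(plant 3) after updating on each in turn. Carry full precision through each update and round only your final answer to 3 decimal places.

0.075

After 'flag': normaliser = 0.7·0.4500 + 0.6·0.3500 + 0.15·0.2000; P(plant 1) ≈ 0.5676, P(plant 2) ≈ 0.3784, P(plant 3) ≈ 0.0541
After 'pass': normaliser = 0.3·0.5676 + 0.4·0.3784 + 0.85·0.0541; P(plant 1) ≈ 0.4632, P(plant 2) ≈ 0.4118, P(plant 3) ≈ 0.1250
After 'pass': normaliser = 0.3·0.4632 + 0.4·0.4118 + 0.85·0.1250; P(plant 1) ≈ 0.3390, P(plant 2) ≈ 0.4018, P(plant 3) ≈ 0.2592
After 'flag': normaliser = 0.7·0.3390 + 0.6·0.4018 + 0.15·0.2592; P(plant 1) ≈ 0.4588, P(plant 2) ≈ 0.4661, P(plant 3) ≈ 0.0752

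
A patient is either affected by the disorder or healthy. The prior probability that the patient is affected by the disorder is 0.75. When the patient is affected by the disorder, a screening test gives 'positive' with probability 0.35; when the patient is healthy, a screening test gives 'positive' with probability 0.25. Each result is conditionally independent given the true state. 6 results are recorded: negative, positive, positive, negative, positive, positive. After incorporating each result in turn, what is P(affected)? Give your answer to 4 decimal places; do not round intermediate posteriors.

0.8964

After 'negative': P(affected) = 0.65·0.7500 / (0.65·0.7500 + 0.75·0.2500) ≈ 0.7222
After 'positive': P(affected) = 0.35·0.7222 / (0.35·0.7222 + 0.25·0.2778) ≈ 0.7845
After 'positive': P(affected) = 0.35·0.7845 / (0.35·0.7845 + 0.25·0.2155) ≈ 0.8360
After 'negative': P(affected) = 0.65·0.8360 / (0.65·0.8360 + 0.75·0.1640) ≈ 0.8154
After 'positive': P(affected) = 0.35·0.8154 / (0.35·0.8154 + 0.25·0.1846) ≈ 0.8608
After 'positive': P(affected) = 0.35·0.8608 / (0.35·0.8608 + 0.25·0.1392) ≈ 0.8964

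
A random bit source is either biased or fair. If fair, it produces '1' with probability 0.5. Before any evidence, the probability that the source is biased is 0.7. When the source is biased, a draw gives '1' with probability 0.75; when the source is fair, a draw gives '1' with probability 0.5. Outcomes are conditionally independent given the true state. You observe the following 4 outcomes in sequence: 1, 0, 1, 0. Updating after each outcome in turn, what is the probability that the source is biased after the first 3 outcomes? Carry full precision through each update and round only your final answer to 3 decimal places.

Apply Bayes' rule sequentially, carrying P(biased) forward.
After '1': P(biased) = 0.75·0.7000 / (0.75·0.7000 + 0.5·0.3000) ≈ 0.7778
After '0': P(biased) = 0.25·0.7778 / (0.25·0.7778 + 0.5·0.2222) ≈ 0.6364
After '1': P(biased) = 0.75·0.6364 / (0.75·0.6364 + 0.5·0.3636) ≈ 0.7241

0.724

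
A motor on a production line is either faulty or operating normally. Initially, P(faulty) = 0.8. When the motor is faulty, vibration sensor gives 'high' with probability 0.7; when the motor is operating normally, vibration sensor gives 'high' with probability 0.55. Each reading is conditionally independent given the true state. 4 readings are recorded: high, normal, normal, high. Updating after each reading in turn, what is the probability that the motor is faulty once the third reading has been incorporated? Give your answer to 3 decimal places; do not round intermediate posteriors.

Apply Bayes' rule sequentially, carrying P(faulty) forward.
After 'high': P(faulty) = 0.7·0.8000 / (0.7·0.8000 + 0.55·0.2000) ≈ 0.8358
After 'normal': P(faulty) = 0.3·0.8358 / (0.3·0.8358 + 0.45·0.1642) ≈ 0.7724
After 'normal': P(faulty) = 0.3·0.7724 / (0.3·0.7724 + 0.45·0.2276) ≈ 0.6935

0.693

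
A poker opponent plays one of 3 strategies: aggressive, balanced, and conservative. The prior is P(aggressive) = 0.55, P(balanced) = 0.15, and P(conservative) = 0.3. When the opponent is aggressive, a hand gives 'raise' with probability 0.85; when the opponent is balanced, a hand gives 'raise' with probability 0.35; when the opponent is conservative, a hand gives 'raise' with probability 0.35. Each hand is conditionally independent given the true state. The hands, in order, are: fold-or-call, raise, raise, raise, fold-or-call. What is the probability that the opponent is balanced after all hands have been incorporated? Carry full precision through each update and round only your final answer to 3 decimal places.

After 'fold-or-call': normaliser = 0.15·0.5500 + 0.65·0.1500 + 0.65·0.3000; P(aggressive) ≈ 0.2200, P(balanced) ≈ 0.2600, P(conservative) ≈ 0.5200
After 'raise': normaliser = 0.85·0.2200 + 0.35·0.2600 + 0.35·0.5200; P(aggressive) ≈ 0.4065, P(balanced) ≈ 0.1978, P(conservative) ≈ 0.3957
After 'raise': normaliser = 0.85·0.4065 + 0.35·0.1978 + 0.35·0.3957; P(aggressive) ≈ 0.6246, P(balanced) ≈ 0.1251, P(conservative) ≈ 0.2503
After 'raise': normaliser = 0.85·0.6246 + 0.35·0.1251 + 0.35·0.2503; P(aggressive) ≈ 0.8016, P(balanced) ≈ 0.0661, P(conservative) ≈ 0.1323
After 'fold-or-call': normaliser = 0.15·0.8016 + 0.65·0.0661 + 0.65·0.1323; P(aggressive) ≈ 0.4825, P(balanced) ≈ 0.1725, P(conservative) ≈ 0.3450

0.173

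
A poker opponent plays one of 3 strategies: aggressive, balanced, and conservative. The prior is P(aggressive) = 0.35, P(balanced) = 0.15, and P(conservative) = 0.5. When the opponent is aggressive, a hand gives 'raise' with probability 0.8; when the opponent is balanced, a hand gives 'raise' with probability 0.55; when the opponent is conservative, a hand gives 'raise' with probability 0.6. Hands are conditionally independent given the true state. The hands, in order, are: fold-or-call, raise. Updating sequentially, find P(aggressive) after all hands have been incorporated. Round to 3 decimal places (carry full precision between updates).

Apply Bayes' rule sequentially, carrying P(aggressive) forward.
After 'fold-or-call': normaliser = 0.2·0.3500 + 0.45·0.1500 + 0.4·0.5000; P(aggressive) ≈ 0.2074, P(balanced) ≈ 0.2000, P(conservative) ≈ 0.5926
After 'raise': normaliser = 0.8·0.2074 + 0.55·0.2000 + 0.6·0.5926; P(aggressive) ≈ 0.2628, P(balanced) ≈ 0.1742, P(conservative) ≈ 0.5630

0.263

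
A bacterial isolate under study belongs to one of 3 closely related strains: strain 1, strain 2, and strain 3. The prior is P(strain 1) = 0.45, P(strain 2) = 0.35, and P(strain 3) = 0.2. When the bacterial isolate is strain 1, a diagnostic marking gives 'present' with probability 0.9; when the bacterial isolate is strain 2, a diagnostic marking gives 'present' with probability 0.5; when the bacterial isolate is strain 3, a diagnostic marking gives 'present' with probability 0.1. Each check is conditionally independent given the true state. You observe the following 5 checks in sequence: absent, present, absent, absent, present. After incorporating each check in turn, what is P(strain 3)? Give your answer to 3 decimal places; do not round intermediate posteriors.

0.114

After 'absent': normaliser = 0.1·0.4500 + 0.5·0.3500 + 0.9·0.2000; P(strain 1) ≈ 0.1125, P(strain 2) ≈ 0.4375, P(strain 3) ≈ 0.4500
After 'present': normaliser = 0.9·0.1125 + 0.5·0.4375 + 0.1·0.4500; P(strain 1) ≈ 0.2774, P(strain 2) ≈ 0.5993, P(strain 3) ≈ 0.1233
After 'absent': normaliser = 0.1·0.2774 + 0.5·0.5993 + 0.9·0.1233; P(strain 1) ≈ 0.0633, P(strain 2) ≈ 0.6836, P(strain 3) ≈ 0.2531
After 'absent': normaliser = 0.1·0.0633 + 0.5·0.6836 + 0.9·0.2531; P(strain 1) ≈ 0.0110, P(strain 2) ≈ 0.5935, P(strain 3) ≈ 0.3956
After 'present': normaliser = 0.9·0.0110 + 0.5·0.5935 + 0.1·0.3956; P(strain 1) ≈ 0.0286, P(strain 2) ≈ 0.8572, P(strain 3) ≈ 0.1143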